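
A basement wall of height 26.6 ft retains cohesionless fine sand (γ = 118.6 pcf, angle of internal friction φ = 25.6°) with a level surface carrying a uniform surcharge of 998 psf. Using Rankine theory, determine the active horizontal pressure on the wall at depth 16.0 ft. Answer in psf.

1150 psf

K_a = (1 − sin φ)/(1 + sin φ) = 0.3966.
σ_v = γz + q = 118.6 × 16.0 + 998 = 2896 psf.
σ_h = K_a σ_v = 0.3966 × 2896 = 1148 psf.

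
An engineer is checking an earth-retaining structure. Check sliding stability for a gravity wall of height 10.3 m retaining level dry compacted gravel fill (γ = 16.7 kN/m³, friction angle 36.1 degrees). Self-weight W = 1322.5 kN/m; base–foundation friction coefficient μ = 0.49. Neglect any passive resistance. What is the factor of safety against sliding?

K_a = tan²(45° − 36.1°/2) = 0.2585.
P_a = ½K_aγH² = 0.5×0.2585×16.7×10.3² = 229.0 kN/m, acting at H/3 = 3.433 m above the base.
FS_sliding = μW / P_a = 0.49×1322.5 / 229.0 = 2.830.

2.83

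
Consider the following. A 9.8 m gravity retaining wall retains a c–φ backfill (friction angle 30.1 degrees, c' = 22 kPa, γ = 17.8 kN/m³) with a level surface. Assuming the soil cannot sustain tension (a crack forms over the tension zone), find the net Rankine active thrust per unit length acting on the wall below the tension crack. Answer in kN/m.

89.7 kN/m

K_a = 0.3320; √K_a = 0.5762.
Tension-crack depth z_c = 2c/(γ√K_a) = 2×22/(17.8×0.5762) = 4.290 m.
σ_a at base = K_a γ H − 2c√K_a = 0.3320×17.8×9.8 − 2×22×0.5762 = 32.56 kPa.
P_a = ½ × 32.56 × (H − z_c) = 0.5×32.56×5.510 = 89.70 kN/m.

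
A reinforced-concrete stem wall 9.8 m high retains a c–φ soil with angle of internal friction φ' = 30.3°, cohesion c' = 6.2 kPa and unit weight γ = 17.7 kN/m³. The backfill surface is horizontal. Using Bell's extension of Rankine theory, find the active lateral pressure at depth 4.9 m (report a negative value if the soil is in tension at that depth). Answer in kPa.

21.4 kPa

K_a = (1 − sin φ)/(1 + sin φ) = 0.3293.
σ_a = K_a γ z − 2c√K_a = 0.3293×17.7×4.9 − 2×6.2×0.5739 = 21.45 kPa.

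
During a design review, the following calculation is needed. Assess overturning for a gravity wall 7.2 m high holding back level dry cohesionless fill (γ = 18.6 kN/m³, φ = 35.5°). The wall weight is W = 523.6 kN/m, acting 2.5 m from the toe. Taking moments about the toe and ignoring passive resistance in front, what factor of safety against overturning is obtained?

K_a = tan²(45° − 35.5°/2) = 0.2653.
P_a = ½K_aγH² = 0.5×0.2653×18.6×7.2² = 127.9 kN/m, acting at H/3 = 2.400 m above the base.
Overturning moment M_o = P_a × H/3 = 127.9 × 2.400 = 306.9.
Resisting moment M_r = W × 2.5 = 523.6 × 2.5 = 1309.
FS_overturning = M_r/M_o = 1309/306.9 = 4.265.

4.26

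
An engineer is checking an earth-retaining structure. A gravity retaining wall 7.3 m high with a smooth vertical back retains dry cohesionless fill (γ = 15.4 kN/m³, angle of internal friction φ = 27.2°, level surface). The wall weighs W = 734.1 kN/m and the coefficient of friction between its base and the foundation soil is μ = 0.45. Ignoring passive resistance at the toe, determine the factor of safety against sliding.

2.16

K_a = tan²(45° − 27.2°/2) = 0.3726.
P_a = ½K_aγH² = 0.5×0.3726×15.4×7.3² = 152.9 kN/m, acting at H/3 = 2.433 m above the base.
FS_sliding = μW / P_a = 0.45×734.1 / 152.9 = 2.161.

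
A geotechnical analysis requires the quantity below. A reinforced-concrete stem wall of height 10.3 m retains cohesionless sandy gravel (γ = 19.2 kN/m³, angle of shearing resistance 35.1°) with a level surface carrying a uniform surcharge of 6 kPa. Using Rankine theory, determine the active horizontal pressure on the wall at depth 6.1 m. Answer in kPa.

33.2 kPa

K_a = (1 − sin φ)/(1 + sin φ) = 0.2698.
σ_v = γz + q = 19.2 × 6.1 + 6 = 123.1 kPa.
σ_h = K_a σ_v = 0.2698 × 123.1 = 33.22 kPa.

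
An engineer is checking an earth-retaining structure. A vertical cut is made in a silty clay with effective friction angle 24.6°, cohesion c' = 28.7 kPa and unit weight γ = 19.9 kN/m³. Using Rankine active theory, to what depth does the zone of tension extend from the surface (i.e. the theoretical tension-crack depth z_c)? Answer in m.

4.49 m

K_a = tan²(45° − 24.6°/2) = 0.4121; √K_a = 0.6420.
The active pressure is zero where K_a γ z = 2c√K_a, so z_c = 2c/(γ√K_a) = 2×28.7/(19.9×0.6420) = 4.493 m.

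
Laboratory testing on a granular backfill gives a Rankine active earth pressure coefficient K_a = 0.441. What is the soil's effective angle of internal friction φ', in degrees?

K_a = tan²(45° − φ/2) ⇒ 45° − φ/2 = arctan(√0.441) = 33.59°.
φ = 2(45° − 33.59°) = 22.83°.

22.8°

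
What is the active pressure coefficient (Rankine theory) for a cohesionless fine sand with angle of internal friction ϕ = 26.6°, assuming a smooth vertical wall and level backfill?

K_a = tan²(45° − φ/2) = tan²(31.70°) = 0.3814.

0.381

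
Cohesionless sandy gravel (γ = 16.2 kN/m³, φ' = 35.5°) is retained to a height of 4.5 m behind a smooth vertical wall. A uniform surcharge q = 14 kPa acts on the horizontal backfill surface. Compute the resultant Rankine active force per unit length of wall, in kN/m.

K_a = tan²(45° − φ/2) = 0.2653.
Soil triangle: ½ K_a γ H² = 0.5×0.2653×16.2×4.5² = 43.51 kN/m.
Surcharge rectangle: K_a q H = 0.2653×14×4.5 = 16.71 kN/m.
Total = 43.51 + 16.71 = 60.22 kN/m.

60.2 kN/m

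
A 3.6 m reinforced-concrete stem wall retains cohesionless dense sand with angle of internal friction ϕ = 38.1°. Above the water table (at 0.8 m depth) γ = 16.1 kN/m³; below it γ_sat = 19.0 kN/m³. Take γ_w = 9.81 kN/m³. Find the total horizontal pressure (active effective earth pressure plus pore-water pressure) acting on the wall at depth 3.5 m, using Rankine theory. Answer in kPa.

K_a = (1 − sin φ)/(1 + sin φ) = 0.2368.
γ' = 19.0 − 9.81 = 9.190 kN/m³.
Effective vertical stress at 3.5 m: σ'_v = 16.1×0.8 + 9.190×2.70 = 37.69 kPa.
σ'_h = K_a σ'_v = 0.2368 × 37.69 = 8.927 kPa; u = γ_w × 2.70 = 26.49 kPa.
Total σ_h = 8.927 + 26.49 = 35.41 kPa.

35.4 kPa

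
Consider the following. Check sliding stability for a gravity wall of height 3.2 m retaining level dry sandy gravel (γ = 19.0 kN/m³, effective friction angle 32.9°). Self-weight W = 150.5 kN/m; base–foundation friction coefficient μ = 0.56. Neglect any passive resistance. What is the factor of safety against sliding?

K_a = tan²(45° − 32.9°/2) = 0.2960.
P_a = ½K_aγH² = 0.5×0.2960×19.0×3.2² = 28.80 kN/m, acting at H/3 = 1.067 m above the base.
FS_sliding = μW / P_a = 0.56×150.5 / 28.80 = 2.927.

2.93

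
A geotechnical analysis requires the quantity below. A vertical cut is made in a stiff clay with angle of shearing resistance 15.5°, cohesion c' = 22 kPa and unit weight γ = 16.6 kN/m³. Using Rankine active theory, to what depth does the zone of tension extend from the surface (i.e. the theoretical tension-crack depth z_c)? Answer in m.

3.49 m

K_a = tan²(45° − 15.5°/2) = 0.5782; √K_a = 0.7604.
The active pressure is zero where K_a γ z = 2c√K_a, so z_c = 2c/(γ√K_a) = 2×22/(16.6×0.7604) = 3.486 m.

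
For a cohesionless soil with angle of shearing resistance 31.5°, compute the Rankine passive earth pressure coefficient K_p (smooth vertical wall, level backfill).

K_p = (1 + sin φ)/(1 − sin φ) = tan²(45° + 31.5°/2) = 3.188.

3.19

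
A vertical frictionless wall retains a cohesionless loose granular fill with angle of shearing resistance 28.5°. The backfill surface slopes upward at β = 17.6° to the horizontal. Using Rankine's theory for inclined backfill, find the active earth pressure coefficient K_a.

K_a = cos β · (cos β − √(cos²β − cos²φ)) / (cos β + √(cos²β − cos²φ)).
cos β = 0.9532, cos φ = 0.8788, √(cos²β − cos²φ) = 0.3691.
K_a = 0.9532 × (0.9532 − 0.3691)/(0.9532 + 0.3691) = 0.4210.

0.421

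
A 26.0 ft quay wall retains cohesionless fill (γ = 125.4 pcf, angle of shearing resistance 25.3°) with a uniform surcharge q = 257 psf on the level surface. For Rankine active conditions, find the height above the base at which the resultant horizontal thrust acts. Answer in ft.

K_a = 0.4012.
Triangular part P₁ = ½K_aγH² = 17000 at H/3 = 8.667 ft; rectangular part P₂ = K_a q H = 2681 at H/2 = 13.00 ft.
ȳ = (P₁·8.667 + P₂·13.00)/(P₁+P₂) = 9.257 ft.

9.26 ft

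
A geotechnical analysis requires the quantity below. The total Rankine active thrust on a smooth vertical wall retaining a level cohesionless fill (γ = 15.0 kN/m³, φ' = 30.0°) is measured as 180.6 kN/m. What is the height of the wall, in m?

K_a = 0.3333. P_a = ½ K_a γ H² ⇒ H = √(2P_a/(K_a γ)).
H = √(2×180.6/(0.3333×15.0)) = 8.499 m.

8.50 m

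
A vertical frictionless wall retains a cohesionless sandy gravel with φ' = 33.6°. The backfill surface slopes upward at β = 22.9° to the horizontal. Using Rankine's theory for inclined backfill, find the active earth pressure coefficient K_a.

K_a = cos β · (cos β − √(cos²β − cos²φ)) / (cos β + √(cos²β − cos²φ)).
cos β = 0.9212, cos φ = 0.8329, √(cos²β − cos²φ) = 0.3935.
K_a = 0.9212 × (0.9212 − 0.3935)/(0.9212 + 0.3935) = 0.3698.

0.370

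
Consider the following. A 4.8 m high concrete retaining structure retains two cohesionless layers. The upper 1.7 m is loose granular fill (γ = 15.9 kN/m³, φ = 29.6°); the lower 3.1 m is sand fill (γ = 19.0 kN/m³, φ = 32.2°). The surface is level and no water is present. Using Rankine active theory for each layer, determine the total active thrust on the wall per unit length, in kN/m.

61.1 kN/m

K_a1 = tan²(45°−29.6°/2) = 0.3387; K_a2 = tan²(45°−32.2°/2) = 0.3047.
Layer 1: σ at base = K_a1 γ₁ h₁ = 9.156 kPa; P₁ = ½×9.156×1.7 = 7.783.
Layer 2: σ_v at top = γ₁h₁ = 27.03; σ_h top = K_a2×27.03 = 8.237; σ_h base = K_a2×(27.03+19.0×3.1) = 26.19.
P₂ = ½(8.237+26.19)×3.1 = 53.36. Total P_a = 7.783+53.36 = 61.14 kN/m.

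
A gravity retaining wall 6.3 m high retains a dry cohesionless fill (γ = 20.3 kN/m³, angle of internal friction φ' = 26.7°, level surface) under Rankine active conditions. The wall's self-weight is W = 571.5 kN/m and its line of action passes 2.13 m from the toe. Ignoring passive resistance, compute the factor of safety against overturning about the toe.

K_a = tan²(45° − 26.7°/2) = 0.3800.
P_a = ½K_aγH² = 0.5×0.3800×20.3×6.3² = 153.1 kN/m, acting at H/3 = 2.100 m above the base.
Overturning moment M_o = P_a × H/3 = 153.1 × 2.100 = 321.4.
Resisting moment M_r = W × 2.13 = 571.5 × 2.13 = 1217.
FS_overturning = M_r/M_o = 1217/321.4 = 3.787.

3.79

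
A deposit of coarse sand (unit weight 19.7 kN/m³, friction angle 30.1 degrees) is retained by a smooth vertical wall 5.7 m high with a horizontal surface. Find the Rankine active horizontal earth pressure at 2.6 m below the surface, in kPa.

17.0 kPa

K_a = (1 − sin φ)/(1 + sin φ) = 0.3320.
σ_h = K_a γ z = 0.3320 × 19.7 × 2.6 = 17.00 kPa.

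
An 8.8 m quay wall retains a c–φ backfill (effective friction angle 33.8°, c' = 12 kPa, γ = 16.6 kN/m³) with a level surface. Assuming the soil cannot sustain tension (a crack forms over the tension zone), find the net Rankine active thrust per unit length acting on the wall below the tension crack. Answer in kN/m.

87.8 kN/m

K_a = 0.2851; √K_a = 0.5340.
Tension-crack depth z_c = 2c/(γ√K_a) = 2×12/(16.6×0.5340) = 2.708 m.
σ_a at base = K_a γ H − 2c√K_a = 0.2851×16.6×8.8 − 2×12×0.5340 = 28.83 kPa.
P_a = ½ × 28.83 × (H − z_c) = 0.5×28.83×6.092 = 87.83 kN/m.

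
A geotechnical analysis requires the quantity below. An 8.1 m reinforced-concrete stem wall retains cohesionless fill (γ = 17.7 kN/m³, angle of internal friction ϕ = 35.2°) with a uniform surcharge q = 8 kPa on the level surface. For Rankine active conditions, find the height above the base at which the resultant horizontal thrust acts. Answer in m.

K_a = 0.2687.
Triangular part P₁ = ½K_aγH² = 156.0 at H/3 = 2.700 m; rectangular part P₂ = K_a q H = 17.41 at H/2 = 4.050 m.
ȳ = (P₁·2.700 + P₂·4.050)/(P₁+P₂) = 2.836 m.

2.84 m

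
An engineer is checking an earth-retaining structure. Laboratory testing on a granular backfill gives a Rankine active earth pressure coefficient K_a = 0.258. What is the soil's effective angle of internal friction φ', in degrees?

36.1°

K_a = tan²(45° − φ/2) ⇒ 45° − φ/2 = arctan(√0.258) = 26.93°.
φ = 2(45° − 26.93°) = 36.14°.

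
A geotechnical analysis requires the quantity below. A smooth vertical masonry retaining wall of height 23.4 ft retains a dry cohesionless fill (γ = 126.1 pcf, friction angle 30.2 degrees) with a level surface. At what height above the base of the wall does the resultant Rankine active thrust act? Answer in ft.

7.80 ft

K_a = 0.3307.
The pressure distribution is triangular, so the resultant acts at H/3 above the base = 23.4/3 = 7.800 ft.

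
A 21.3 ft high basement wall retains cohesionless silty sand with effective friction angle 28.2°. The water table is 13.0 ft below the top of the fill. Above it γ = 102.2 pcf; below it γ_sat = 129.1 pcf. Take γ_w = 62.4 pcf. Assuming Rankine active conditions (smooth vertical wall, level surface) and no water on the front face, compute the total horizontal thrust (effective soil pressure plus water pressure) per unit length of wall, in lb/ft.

10000 lb/ft

K_a = tan²(45° − φ/2) = 0.3582.
γ' = 129.1 − 62.4 = 66.70 pcf. Depth below WT = 8.3 ft.
σ'_h at WT = K_a γ d_w = 475.9 psf; at base = 475.9 + K_a γ' × 8.3 = 674.2 psf.
P₁ (0–13.0 ft) = ½×475.9×13.0 = 3093. P₂ (13.0–21.3 ft) = ½(475.9+674.2)×8.3 = 4773.
P_w = ½ γ_w h₂² = 0.5×62.4×8.3² = 2149. Total = 3093+4773+2149 = 10020 lb/ft.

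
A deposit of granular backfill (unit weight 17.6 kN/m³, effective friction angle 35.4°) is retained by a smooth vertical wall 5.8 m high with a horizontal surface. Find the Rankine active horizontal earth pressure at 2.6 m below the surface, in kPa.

12.2 kPa

K_a = (1 − sin φ)/(1 + sin φ) = 0.2664.
σ_h = K_a γ z = 0.2664 × 17.6 × 2.6 = 12.19 kPa.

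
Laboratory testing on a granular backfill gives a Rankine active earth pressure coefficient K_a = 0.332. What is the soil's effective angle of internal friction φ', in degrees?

K_a = tan²(45° − φ/2) ⇒ 45° − φ/2 = arctan(√0.332) = 29.95°.
φ = 2(45° − 29.95°) = 30.10°.

30.1°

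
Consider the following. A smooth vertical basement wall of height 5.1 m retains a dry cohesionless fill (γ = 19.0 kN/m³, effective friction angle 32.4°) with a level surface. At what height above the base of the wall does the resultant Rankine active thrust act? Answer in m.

K_a = 0.3022.
The pressure distribution is triangular, so the resultant acts at H/3 above the base = 5.1/3 = 1.700 m.

1.70 m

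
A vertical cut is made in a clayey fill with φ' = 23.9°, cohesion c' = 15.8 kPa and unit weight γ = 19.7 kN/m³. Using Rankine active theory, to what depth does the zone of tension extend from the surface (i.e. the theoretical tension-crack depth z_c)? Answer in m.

2.47 m

K_a = tan²(45° − 23.9°/2) = 0.4233; √K_a = 0.6506.
The active pressure is zero where K_a γ z = 2c√K_a, so z_c = 2c/(γ√K_a) = 2×15.8/(19.7×0.6506) = 2.465 m.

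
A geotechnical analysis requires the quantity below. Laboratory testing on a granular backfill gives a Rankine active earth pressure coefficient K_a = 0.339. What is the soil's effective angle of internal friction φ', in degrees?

K_a = tan²(45° − φ/2) ⇒ 45° − φ/2 = arctan(√0.339) = 30.21°.
φ = 2(45° − 30.21°) = 29.58°.

29.6°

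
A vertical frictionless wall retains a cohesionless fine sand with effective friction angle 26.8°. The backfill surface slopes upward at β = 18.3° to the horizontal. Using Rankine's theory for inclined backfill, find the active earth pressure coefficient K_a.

K_a = cos β · (cos β − √(cos²β − cos²φ)) / (cos β + √(cos²β − cos²φ)).
cos β = 0.9494, cos φ = 0.8926, √(cos²β − cos²φ) = 0.3236.
K_a = 0.9494 × (0.9494 − 0.3236)/(0.9494 + 0.3236) = 0.4668.

0.467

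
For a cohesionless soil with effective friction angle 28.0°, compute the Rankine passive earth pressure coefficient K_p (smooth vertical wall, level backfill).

2.77

K_p = (1 + sin φ)/(1 − sin φ) = tan²(45° + 28.0°/2) = 2.770.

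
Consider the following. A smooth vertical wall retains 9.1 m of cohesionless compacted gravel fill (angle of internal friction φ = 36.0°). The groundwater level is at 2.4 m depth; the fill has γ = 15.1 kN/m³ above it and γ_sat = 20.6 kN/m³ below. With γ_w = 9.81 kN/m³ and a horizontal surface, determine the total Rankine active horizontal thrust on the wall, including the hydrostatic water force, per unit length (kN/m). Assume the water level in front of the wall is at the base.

K_a = tan²(45° − φ/2) = 0.2596.
γ' = 20.6 − 9.81 = 10.79 kN/m³. Depth below WT = 6.7 m.
σ'_h at WT = K_a γ d_w = 9.408 kPa; at base = 9.408 + K_a γ' × 6.7 = 28.18 kPa.
P₁ (0–2.4 m) = ½×9.408×2.4 = 11.29. P₂ (2.4–9.1 m) = ½(9.408+28.18)×6.7 = 125.9.
P_w = ½ γ_w h₂² = 0.5×9.81×6.7² = 220.2. Total = 11.29+125.9+220.2 = 357.4 kN/m.

357 kN/m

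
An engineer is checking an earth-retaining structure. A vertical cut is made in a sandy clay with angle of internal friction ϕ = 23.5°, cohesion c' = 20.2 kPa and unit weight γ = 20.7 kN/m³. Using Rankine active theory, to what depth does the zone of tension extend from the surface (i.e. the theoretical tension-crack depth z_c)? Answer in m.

K_a = tan²(45° − 23.5°/2) = 0.4298; √K_a = 0.6556.
The active pressure is zero where K_a γ z = 2c√K_a, so z_c = 2c/(γ√K_a) = 2×20.2/(20.7×0.6556) = 2.977 m.

2.98 m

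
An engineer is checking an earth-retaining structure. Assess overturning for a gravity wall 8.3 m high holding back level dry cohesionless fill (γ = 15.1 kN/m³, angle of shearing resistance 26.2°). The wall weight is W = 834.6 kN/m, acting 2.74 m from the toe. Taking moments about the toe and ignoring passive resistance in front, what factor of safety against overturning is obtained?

K_a = tan²(45° − 26.2°/2) = 0.3874.
P_a = ½K_aγH² = 0.5×0.3874×15.1×8.3² = 201.5 kN/m, acting at H/3 = 2.767 m above the base.
Overturning moment M_o = P_a × H/3 = 201.5 × 2.767 = 557.5.
Resisting moment M_r = W × 2.74 = 834.6 × 2.74 = 2287.
FS_overturning = M_r/M_o = 2287/557.5 = 4.102.

4.10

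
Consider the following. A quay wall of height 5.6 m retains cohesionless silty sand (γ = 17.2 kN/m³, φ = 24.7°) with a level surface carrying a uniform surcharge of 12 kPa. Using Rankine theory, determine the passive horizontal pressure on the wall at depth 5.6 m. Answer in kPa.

264 kPa

K_p = (1 + sin φ)/(1 − sin φ) = 2.436.
σ_v = γz + q = 17.2 × 5.6 + 12 = 108.3 kPa.
σ_h = K_p σ_v = 2.436 × 108.3 = 263.8 kPa.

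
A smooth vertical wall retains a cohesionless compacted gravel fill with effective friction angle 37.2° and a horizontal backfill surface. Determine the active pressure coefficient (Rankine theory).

0.246

K_a = tan²(45° − φ/2) = tan²(26.40°) = 0.2464.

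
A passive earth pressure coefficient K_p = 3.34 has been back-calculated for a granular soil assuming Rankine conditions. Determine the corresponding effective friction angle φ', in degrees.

K_p = (1+sin φ)/(1−sin φ) ⇒ sin φ = (K_p − 1)/(K_p + 1) = 0.5392.
φ = arcsin(0.5392) = 32.63°.

32.6°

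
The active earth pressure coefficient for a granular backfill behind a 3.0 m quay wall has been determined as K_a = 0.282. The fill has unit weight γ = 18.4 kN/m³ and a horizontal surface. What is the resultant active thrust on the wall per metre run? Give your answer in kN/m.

P = ½ K_a γ H² = 0.5 × 0.282 × 18.4 × 3.0² = 23.35 kN/m.

23.3 kN/m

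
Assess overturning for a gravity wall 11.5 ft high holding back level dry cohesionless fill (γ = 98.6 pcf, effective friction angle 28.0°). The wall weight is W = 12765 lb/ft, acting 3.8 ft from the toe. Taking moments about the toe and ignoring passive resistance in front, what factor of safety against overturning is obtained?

5.38

K_a = tan²(45° − 28.0°/2) = 0.3610.
P_a = ½K_aγH² = 0.5×0.3610×98.6×11.5² = 2354 lb/ft, acting at H/3 = 3.833 ft above the base.
Overturning moment M_o = P_a × H/3 = 2354 × 3.833 = 9023.
Resisting moment M_r = W × 3.8 = 12765 × 3.8 = 48510.
FS_overturning = M_r/M_o = 48510/9023 = 5.376.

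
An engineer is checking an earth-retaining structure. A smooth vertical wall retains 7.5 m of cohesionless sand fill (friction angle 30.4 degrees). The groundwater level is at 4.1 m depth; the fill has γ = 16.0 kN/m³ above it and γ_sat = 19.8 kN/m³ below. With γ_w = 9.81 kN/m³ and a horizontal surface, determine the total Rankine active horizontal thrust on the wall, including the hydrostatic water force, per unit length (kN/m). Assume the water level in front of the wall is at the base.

193 kN/m

K_a = tan²(45° − φ/2) = 0.3280.
γ' = 19.8 − 9.81 = 9.990 kN/m³. Depth below WT = 3.4 m.
σ'_h at WT = K_a γ d_w = 21.52 kPa; at base = 21.52 + K_a γ' × 3.4 = 32.66 kPa.
P₁ (0–4.1 m) = ½×21.52×4.1 = 44.11. P₂ (4.1–7.5 m) = ½(21.52+32.66)×3.4 = 92.09.
P_w = ½ γ_w h₂² = 0.5×9.81×3.4² = 56.70. Total = 44.11+92.09+56.70 = 192.9 kN/m.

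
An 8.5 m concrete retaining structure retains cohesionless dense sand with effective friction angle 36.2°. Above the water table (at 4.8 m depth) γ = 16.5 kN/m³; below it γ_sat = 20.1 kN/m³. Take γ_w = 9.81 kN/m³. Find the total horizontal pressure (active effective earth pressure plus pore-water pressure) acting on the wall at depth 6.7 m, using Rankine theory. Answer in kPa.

44.1 kPa

K_a = (1 − sin φ)/(1 + sin φ) = 0.2574.
γ' = 20.1 − 9.81 = 10.29 kN/m³.
Effective vertical stress at 6.7 m: σ'_v = 16.5×4.8 + 10.29×1.90 = 98.75 kPa.
σ'_h = K_a σ'_v = 0.2574 × 98.75 = 25.42 kPa; u = γ_w × 1.90 = 18.64 kPa.
Total σ_h = 25.42 + 18.64 = 44.06 kPa.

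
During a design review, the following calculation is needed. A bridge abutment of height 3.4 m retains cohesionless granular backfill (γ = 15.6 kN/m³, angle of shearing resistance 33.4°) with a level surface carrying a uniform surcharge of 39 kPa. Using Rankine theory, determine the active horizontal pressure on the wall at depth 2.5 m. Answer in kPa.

K_a = (1 − sin φ)/(1 + sin φ) = 0.2899.
σ_v = γz + q = 15.6 × 2.5 + 39 = 78.00 kPa.
σ_h = K_a σ_v = 0.2899 × 78.00 = 22.61 kPa.

22.6 kPa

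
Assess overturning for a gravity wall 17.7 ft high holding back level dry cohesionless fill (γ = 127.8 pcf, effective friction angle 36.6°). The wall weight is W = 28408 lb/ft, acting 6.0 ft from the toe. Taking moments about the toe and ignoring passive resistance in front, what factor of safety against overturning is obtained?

K_a = tan²(45° − 36.6°/2) = 0.2530.
P_a = ½K_aγH² = 0.5×0.2530×127.8×17.7² = 5064 lb/ft, acting at H/3 = 5.900 ft above the base.
Overturning moment M_o = P_a × H/3 = 5064 × 5.900 = 29880.
Resisting moment M_r = W × 6.0 = 28408 × 6.0 = 170400.
FS_overturning = M_r/M_o = 170400/29880 = 5.705.

5.70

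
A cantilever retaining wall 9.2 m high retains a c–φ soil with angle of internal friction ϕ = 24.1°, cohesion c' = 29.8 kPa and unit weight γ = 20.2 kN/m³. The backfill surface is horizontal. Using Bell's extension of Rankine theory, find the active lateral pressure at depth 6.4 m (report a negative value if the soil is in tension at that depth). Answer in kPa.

K_a = (1 − sin φ)/(1 + sin φ) = 0.4201.
σ_a = K_a γ z − 2c√K_a = 0.4201×20.2×6.4 − 2×29.8×0.6482 = 15.68 kPa.

15.7 kPa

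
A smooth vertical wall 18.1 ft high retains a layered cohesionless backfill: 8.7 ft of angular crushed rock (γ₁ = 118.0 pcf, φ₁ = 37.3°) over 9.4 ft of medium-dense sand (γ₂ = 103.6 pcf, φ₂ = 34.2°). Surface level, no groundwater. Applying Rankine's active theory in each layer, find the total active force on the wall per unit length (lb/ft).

5080 lb/ft

K_a1 = tan²(45°−37.3°/2) = 0.2453; K_a2 = tan²(45°−34.2°/2) = 0.2803.
Layer 1: σ at base = K_a1 γ₁ h₁ = 251.9 psf; P₁ = ½×251.9×8.7 = 1096.
Layer 2: σ_v at top = γ₁h₁ = 1027; σ_h top = K_a2×1027 = 287.8; σ_h base = K_a2×(1027+103.6×9.4) = 560.8.
P₂ = ½(287.8+560.8)×9.4 = 3988. Total P_a = 1096+3988 = 5084 lb/ft.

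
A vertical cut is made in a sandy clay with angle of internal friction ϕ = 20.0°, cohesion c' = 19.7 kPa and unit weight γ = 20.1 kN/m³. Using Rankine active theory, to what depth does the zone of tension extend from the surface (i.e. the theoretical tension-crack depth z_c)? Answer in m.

2.80 m

K_a = tan²(45° − 20.0°/2) = 0.4903; √K_a = 0.7002.
The active pressure is zero where K_a γ z = 2c√K_a, so z_c = 2c/(γ√K_a) = 2×19.7/(20.1×0.7002) = 2.799 m.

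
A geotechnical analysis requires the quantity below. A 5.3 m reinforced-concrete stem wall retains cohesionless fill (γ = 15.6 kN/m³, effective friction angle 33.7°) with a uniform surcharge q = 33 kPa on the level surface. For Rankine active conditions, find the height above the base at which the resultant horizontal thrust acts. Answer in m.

K_a = 0.2863.
Triangular part P₁ = ½K_aγH² = 62.73 at H/3 = 1.767 m; rectangular part P₂ = K_a q H = 50.07 at H/2 = 2.650 m.
ȳ = (P₁·1.767 + P₂·2.650)/(P₁+P₂) = 2.159 m.

2.16 m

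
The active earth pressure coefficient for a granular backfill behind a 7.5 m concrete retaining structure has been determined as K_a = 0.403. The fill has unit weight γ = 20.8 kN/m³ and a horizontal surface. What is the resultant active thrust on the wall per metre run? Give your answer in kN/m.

236 kN/m

P = ½ K_a γ H² = 0.5 × 0.403 × 20.8 × 7.5² = 235.8 kN/m.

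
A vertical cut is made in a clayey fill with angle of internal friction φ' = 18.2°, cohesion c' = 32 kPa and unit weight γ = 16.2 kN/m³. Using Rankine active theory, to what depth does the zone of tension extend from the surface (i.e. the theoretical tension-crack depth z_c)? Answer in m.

5.46 m

K_a = tan²(45° − 18.2°/2) = 0.5240; √K_a = 0.7239.
The active pressure is zero where K_a γ z = 2c√K_a, so z_c = 2c/(γ√K_a) = 2×32/(16.2×0.7239) = 5.458 m.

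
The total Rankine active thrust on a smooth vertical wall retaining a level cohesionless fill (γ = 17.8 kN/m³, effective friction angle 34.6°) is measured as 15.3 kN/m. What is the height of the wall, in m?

2.50 m

K_a = 0.2756. P_a = ½ K_a γ H² ⇒ H = √(2P_a/(K_a γ)).
H = √(2×15.3/(0.2756×17.8)) = 2.497 m.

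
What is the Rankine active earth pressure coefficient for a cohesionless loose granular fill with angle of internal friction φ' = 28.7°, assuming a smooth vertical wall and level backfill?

K_a = tan²(45° − φ/2) = tan²(30.65°) = 0.3511.

0.351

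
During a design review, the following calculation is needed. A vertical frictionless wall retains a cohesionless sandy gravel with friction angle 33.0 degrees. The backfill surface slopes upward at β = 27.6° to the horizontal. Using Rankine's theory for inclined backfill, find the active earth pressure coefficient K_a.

0.453

K_a = cos β · (cos β − √(cos²β − cos²φ)) / (cos β + √(cos²β − cos²φ)).
cos β = 0.8862, cos φ = 0.8387, √(cos²β − cos²φ) = 0.2863.
K_a = 0.8862 × (0.8862 − 0.2863)/(0.8862 + 0.2863) = 0.4534.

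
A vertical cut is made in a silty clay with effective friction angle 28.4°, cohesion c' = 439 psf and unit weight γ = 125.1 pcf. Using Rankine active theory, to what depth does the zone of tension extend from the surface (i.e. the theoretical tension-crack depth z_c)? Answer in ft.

K_a = tan²(45° − 28.4°/2) = 0.3554; √K_a = 0.5961.
The active pressure is zero where K_a γ z = 2c√K_a, so z_c = 2c/(γ√K_a) = 2×439/(125.1×0.5961) = 11.77 ft.

11.8 ft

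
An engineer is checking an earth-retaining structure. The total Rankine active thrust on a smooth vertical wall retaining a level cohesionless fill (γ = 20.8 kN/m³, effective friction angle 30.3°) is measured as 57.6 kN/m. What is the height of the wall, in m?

4.10 m

K_a = 0.3293. P_a = ½ K_a γ H² ⇒ H = √(2P_a/(K_a γ)).
H = √(2×57.6/(0.3293×20.8)) = 4.101 m.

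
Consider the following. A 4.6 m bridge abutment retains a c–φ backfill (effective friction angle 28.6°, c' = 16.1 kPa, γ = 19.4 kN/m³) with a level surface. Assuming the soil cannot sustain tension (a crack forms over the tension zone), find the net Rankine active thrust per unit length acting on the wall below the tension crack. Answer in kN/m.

K_a = 0.3525; √K_a = 0.5938.
Tension-crack depth z_c = 2c/(γ√K_a) = 2×16.1/(19.4×0.5938) = 2.795 m.
σ_a at base = K_a γ H − 2c√K_a = 0.3525×19.4×4.6 − 2×16.1×0.5938 = 12.34 kPa.
P_a = ½ × 12.34 × (H − z_c) = 0.5×12.34×1.805 = 11.14 kN/m.

11.1 kN/m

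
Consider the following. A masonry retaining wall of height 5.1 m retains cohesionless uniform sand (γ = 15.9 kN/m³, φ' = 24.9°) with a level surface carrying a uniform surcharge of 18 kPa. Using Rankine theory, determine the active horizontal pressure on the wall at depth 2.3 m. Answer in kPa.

K_a = (1 − sin φ)/(1 + sin φ) = 0.4074.
σ_v = γz + q = 15.9 × 2.3 + 18 = 54.57 kPa.
σ_h = K_a σ_v = 0.4074 × 54.57 = 22.23 kPa.

22.2 kPa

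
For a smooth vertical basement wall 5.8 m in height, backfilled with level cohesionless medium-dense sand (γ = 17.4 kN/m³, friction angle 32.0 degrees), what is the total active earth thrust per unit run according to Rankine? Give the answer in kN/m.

K_a = tan²(45° − φ/2) = 0.3073.
P_a = ½ K_a γ H² = 0.5 × 0.3073 × 17.4 × 5.8² = 89.92 kN/m.

89.9 kN/m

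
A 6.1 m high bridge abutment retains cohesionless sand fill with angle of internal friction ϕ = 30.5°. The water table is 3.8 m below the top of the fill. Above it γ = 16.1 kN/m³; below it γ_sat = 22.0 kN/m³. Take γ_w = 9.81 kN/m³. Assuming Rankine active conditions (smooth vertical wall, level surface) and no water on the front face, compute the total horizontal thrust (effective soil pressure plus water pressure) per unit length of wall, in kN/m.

120 kN/m

K_a = tan²(45° − φ/2) = 0.3267.
γ' = 22.0 − 9.81 = 12.19 kN/m³. Depth below WT = 2.3 m.
σ'_h at WT = K_a γ d_w = 19.99 kPa; at base = 19.99 + K_a γ' × 2.3 = 29.14 kPa.
P₁ (0–3.8 m) = ½×19.99×3.8 = 37.97. P₂ (3.8–6.1 m) = ½(19.99+29.14)×2.3 = 56.50.
P_w = ½ γ_w h₂² = 0.5×9.81×2.3² = 25.95. Total = 37.97+56.50+25.95 = 120.4 kN/m.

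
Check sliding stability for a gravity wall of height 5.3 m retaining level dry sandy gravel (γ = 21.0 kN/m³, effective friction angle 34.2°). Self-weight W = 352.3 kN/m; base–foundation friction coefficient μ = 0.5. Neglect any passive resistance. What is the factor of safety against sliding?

K_a = tan²(45° − 34.2°/2) = 0.2803.
P_a = ½K_aγH² = 0.5×0.2803×21.0×5.3² = 82.69 kN/m, acting at H/3 = 1.767 m above the base.
FS_sliding = μW / P_a = 0.5×352.3 / 82.69 = 2.130.

2.13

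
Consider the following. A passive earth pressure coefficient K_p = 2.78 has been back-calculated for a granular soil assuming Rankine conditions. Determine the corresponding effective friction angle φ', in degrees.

K_p = (1+sin φ)/(1−sin φ) ⇒ sin φ = (K_p − 1)/(K_p + 1) = 0.4709.
φ = arcsin(0.4709) = 28.09°.

28.1°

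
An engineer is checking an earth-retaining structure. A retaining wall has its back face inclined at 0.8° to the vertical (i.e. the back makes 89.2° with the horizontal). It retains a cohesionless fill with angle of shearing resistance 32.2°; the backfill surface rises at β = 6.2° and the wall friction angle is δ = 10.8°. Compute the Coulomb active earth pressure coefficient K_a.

K_a = sin²(α+φ) / [sin²α · sin(α−δ) · (1 + √{sin(φ+δ)sin(φ−β) / (sin(α−δ)sin(α+β))})²].
With α = 89.2°, φ = 32.2°, δ = 10.8°, β = 6.2°: K_a = 0.3082.

0.308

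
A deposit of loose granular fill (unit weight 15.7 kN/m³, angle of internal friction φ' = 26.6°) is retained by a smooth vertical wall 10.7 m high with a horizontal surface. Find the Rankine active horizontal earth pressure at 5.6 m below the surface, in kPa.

K_a = (1 − sin φ)/(1 + sin φ) = 0.3814.
σ_h = K_a γ z = 0.3814 × 15.7 × 5.6 = 33.54 kPa.

33.5 kPa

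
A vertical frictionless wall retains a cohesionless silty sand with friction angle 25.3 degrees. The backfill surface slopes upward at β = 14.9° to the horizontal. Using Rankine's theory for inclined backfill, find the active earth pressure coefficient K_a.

K_a = cos β · (cos β − √(cos²β − cos²φ)) / (cos β + √(cos²β − cos²φ)).
cos β = 0.9664, cos φ = 0.9041, √(cos²β − cos²φ) = 0.3413.
K_a = 0.9664 × (0.9664 − 0.3413)/(0.9664 + 0.3413) = 0.4619.

0.462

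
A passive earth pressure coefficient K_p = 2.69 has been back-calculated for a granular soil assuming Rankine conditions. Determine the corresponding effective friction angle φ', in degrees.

K_p = (1+sin φ)/(1−sin φ) ⇒ sin φ = (K_p − 1)/(K_p + 1) = 0.4580.
φ = arcsin(0.4580) = 27.26°.

27.3°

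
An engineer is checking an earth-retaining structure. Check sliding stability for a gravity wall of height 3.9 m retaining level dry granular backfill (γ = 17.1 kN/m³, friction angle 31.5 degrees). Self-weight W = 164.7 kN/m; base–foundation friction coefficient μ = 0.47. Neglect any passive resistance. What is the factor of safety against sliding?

1.90

K_a = tan²(45° − 31.5°/2) = 0.3136.
P_a = ½K_aγH² = 0.5×0.3136×17.1×3.9² = 40.79 kN/m, acting at H/3 = 1.300 m above the base.
FS_sliding = μW / P_a = 0.47×164.7 / 40.79 = 1.898.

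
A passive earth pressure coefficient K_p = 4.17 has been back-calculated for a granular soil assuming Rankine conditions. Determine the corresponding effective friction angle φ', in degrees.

37.8°

K_p = (1+sin φ)/(1−sin φ) ⇒ sin φ = (K_p − 1)/(K_p + 1) = 0.6132.
φ = arcsin(0.6132) = 37.82°.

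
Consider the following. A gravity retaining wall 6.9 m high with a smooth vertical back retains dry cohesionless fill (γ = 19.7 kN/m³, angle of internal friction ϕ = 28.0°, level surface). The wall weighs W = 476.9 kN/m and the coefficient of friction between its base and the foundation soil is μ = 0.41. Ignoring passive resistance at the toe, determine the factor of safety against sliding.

K_a = tan²(45° − 28.0°/2) = 0.3610.
P_a = ½K_aγH² = 0.5×0.3610×19.7×6.9² = 169.3 kN/m, acting at H/3 = 2.300 m above the base.
FS_sliding = μW / P_a = 0.41×476.9 / 169.3 = 1.155.

1.15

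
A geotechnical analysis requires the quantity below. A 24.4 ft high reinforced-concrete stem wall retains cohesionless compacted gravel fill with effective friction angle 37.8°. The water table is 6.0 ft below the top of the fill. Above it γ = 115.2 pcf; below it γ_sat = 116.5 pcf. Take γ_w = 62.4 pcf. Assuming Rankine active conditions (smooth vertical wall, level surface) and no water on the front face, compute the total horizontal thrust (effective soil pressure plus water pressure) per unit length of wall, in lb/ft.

K_a = tan²(45° − φ/2) = 0.2400.
γ' = 116.5 − 62.4 = 54.10 pcf. Depth below WT = 18.4 ft.
σ'_h at WT = K_a γ d_w = 165.9 psf; at base = 165.9 + K_a γ' × 18.4 = 404.8 psf.
P₁ (0–6.0 ft) = ½×165.9×6.0 = 497.7. P₂ (6.0–24.4 ft) = ½(165.9+404.8)×18.4 = 5250.
P_w = ½ γ_w h₂² = 0.5×62.4×18.4² = 10560. Total = 497.7+5250+10560 = 16310 lb/ft.

16300 lb/ft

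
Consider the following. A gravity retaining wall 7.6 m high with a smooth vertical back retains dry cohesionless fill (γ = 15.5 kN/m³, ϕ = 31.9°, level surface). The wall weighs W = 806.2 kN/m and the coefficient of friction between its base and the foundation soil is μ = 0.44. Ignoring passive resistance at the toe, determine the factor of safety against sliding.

2.57

K_a = tan²(45° − 31.9°/2) = 0.3085.
P_a = ½K_aγH² = 0.5×0.3085×15.5×7.6² = 138.1 kN/m, acting at H/3 = 2.533 m above the base.
FS_sliding = μW / P_a = 0.44×806.2 / 138.1 = 2.568.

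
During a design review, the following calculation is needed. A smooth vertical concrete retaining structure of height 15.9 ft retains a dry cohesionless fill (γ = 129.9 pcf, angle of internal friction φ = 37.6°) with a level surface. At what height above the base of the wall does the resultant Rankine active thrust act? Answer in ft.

K_a = 0.2421.
The pressure distribution is triangular, so the resultant acts at H/3 above the base = 15.9/3 = 5.300 ft.

5.30 ft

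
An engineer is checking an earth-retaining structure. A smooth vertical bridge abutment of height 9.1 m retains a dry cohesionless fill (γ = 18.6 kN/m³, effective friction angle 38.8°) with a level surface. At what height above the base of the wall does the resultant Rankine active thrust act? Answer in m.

3.03 m

K_a = 0.2296.
The pressure distribution is triangular, so the resultant acts at H/3 above the base = 9.1/3 = 3.033 m.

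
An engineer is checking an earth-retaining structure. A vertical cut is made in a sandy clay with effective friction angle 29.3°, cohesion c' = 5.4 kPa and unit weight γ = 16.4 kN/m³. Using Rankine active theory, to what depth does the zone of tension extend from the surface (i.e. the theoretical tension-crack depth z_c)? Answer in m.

1.12 m

K_a = tan²(45° − 29.3°/2) = 0.3428; √K_a = 0.5855.
The active pressure is zero where K_a γ z = 2c√K_a, so z_c = 2c/(γ√K_a) = 2×5.4/(16.4×0.5855) = 1.125 m.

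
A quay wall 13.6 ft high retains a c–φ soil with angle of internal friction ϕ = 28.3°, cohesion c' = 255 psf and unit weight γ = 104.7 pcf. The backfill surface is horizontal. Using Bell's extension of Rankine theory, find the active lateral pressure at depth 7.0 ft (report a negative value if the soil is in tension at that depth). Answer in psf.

-43.1 psf

K_a = (1 − sin φ)/(1 + sin φ) = 0.3568.
σ_a = K_a γ z − 2c√K_a = 0.3568×104.7×7.0 − 2×255×0.5973 = -43.15 psf.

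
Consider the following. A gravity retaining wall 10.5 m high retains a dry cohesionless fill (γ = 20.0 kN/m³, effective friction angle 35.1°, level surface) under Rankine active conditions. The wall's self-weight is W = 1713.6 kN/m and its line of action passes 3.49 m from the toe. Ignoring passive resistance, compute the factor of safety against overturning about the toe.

K_a = tan²(45° − 35.1°/2) = 0.2698.
P_a = ½K_aγH² = 0.5×0.2698×20.0×10.5² = 297.5 kN/m, acting at H/3 = 3.500 m above the base.
Overturning moment M_o = P_a × H/3 = 297.5 × 3.500 = 1041.
Resisting moment M_r = W × 3.49 = 1713.6 × 3.49 = 5980.
FS_overturning = M_r/M_o = 5980/1041 = 5.744.

5.74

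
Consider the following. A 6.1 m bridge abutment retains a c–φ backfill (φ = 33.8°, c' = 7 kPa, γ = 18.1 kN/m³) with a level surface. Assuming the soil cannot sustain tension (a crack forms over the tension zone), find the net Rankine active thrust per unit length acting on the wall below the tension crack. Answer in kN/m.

K_a = 0.2851; √K_a = 0.5340.
Tension-crack depth z_c = 2c/(γ√K_a) = 2×7/(18.1×0.5340) = 1.449 m.
σ_a at base = K_a γ H − 2c√K_a = 0.2851×18.1×6.1 − 2×7×0.5340 = 24.00 kPa.
P_a = ½ × 24.00 × (H − z_c) = 0.5×24.00×4.651 = 55.82 kN/m.

55.8 kN/m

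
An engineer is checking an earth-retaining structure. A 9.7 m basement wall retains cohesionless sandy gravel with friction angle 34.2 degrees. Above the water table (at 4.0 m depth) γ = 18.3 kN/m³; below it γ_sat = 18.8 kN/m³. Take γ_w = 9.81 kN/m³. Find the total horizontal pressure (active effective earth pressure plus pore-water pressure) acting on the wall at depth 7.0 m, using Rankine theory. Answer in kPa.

K_a = (1 − sin φ)/(1 + sin φ) = 0.2803.
γ' = 18.8 − 9.81 = 8.990 kN/m³.
Effective vertical stress at 7.0 m: σ'_v = 18.3×4.0 + 8.990×3.00 = 100.2 kPa.
σ'_h = K_a σ'_v = 0.2803 × 100.2 = 28.08 kPa; u = γ_w × 3.00 = 29.43 kPa.
Total σ_h = 28.08 + 29.43 = 57.51 kPa.

57.5 kPa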